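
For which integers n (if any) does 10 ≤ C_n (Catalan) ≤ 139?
C_3=5; C_4=14; C_5=42; C_6=132; C_7=429. So valid n = 4, 5, 6.
Final answer: 4, 5, 6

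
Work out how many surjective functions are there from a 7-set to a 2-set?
126

Explanation: Onto functions = 2! × S(7,2)
First compute S(7,2) via recurrence:
Using the Stirling recurrence: S(n,k) = k·S(n-1,k) + S(n-1,k-1)
S(7,2) = 2·S(6,2) + S(6,1)
         = 2·31 + 1
         = 62 + 1
         = 63
Then: 2 × 63 = 126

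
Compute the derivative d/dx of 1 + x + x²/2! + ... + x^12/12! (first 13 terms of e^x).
1 + x + x²/2! + ... + x^11/11!

Explanation: Differentiating term by term gives the first 12 terms of e^x.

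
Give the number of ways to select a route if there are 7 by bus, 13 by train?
20

Solution: By the addition principle: 7 + 13 = 20.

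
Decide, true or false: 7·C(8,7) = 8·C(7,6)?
True

Working:
Absorption identity k·C(n,k) = n·C(n-1,k-1). LHS = 7·8 = 56; RHS = 8·7 = 56.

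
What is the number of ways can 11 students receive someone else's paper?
14,684,570

Working:
Using D(n) = (n-1)[D(n-1) + D(n-2)]:
D(11) = (11-1) × [D(10) + D(9)]
      = 10 × [1334961 + 133496]
      = 10 × 1468457
      = 14,684,570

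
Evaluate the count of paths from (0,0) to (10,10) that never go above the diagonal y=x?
Counted by the Catalan number C_10: C_10 = C(20,10)/(10+1) = 184,756/11 = 16,796.

Answer: 16,796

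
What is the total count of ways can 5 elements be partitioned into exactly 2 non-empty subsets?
15
This equals S(5,2), the Stirling number of the 2nd kind.
Using the Stirling recurrence: S(n,k) = k·S(n-1,k) + S(n-1,k-1)
S(5,2) = 2·S(4,2) + S(4,1)
         = 2·7 + 1
         = 14 + 1
         = 15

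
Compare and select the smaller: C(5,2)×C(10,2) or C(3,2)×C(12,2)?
C(3,2)×C(12,2)

Reasoning: C(5,2)×C(10,2)=450, C(3,2)×C(12,2)=198.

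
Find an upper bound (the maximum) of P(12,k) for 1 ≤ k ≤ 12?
P(12,k) increases in k, so maximum at k = 12: 12! = 479,001,600.

Answer: 479,001,600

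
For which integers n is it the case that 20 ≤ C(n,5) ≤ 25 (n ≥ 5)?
7

Explanation: C(6,5)=6; C(7,5)=21; C(8,5)=56. So valid n = 7.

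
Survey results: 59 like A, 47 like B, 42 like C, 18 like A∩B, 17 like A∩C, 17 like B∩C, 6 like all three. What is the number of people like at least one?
102

Reasoning: |A∪B∪C| = 59+47+42-18-17-17+6 = 102.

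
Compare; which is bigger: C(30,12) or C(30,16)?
C(30,16)

Solution: C(30,12)=86,493,225, C(30,16)=145,422,675.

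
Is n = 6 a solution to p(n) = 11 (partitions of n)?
Yes

Reasoning: Pentagonal recurrence p(n) = p(n−1) + p(n−2) − p(n−5) − p(n−7) + …: p(6) = p(5) + p(4) − p(1) = 7 + 5 − 1 = 11, which equals 11.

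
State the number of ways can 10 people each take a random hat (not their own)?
1,334,961

Using D(n) = (n-1)[D(n-1) + D(n-2)]:
D(10) = (10-1) × [D(9) + D(8)]
      = 9 × [133496 + 14833]
      = 9 × 148329
      = 1,334,961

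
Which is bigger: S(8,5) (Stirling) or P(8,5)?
P(8,5)

Solution: S(8,5) = 5·S(7,5) + S(7,4) = 5·140 + 350 = 1,050; P(8,5) = 6,720.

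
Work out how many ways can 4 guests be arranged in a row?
24

Reasoning: Arrangements of 4 distinct objects: 4! = 24.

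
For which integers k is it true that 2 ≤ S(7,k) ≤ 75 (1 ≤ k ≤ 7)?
2, 6

Working:
S(7,1)=1; S(7,2)=63; S(7,3)=301; S(7,4)=350; S(7,5)=140; S(7,6)=21; S(7,7)=1. So valid k = 2, 6.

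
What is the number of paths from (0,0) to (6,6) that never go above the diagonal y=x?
132
Counted by the Catalan number C_6: C_6 = C(12,6)/(6+1) = 924/7 = 132.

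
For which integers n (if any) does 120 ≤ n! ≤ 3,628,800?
n! is strictly increasing; 5! = 120 and 10! = 3,628,800, so valid n = 5, 6, 7, 8, 9, 10.

Answer: 5, 6, 7, 8, 9, 10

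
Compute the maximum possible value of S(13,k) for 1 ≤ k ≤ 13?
9,321,312

Working:
Row S(13,k) for k = 1..13 (via S(n,k) = k·S(n−1,k) + S(n−1,k−1)): 1, 4,095, 261,625, 2,532,530, 7,508,501, 9,321,312, 5,715,424, 1,899,612, 359,502, 39,325, 2,431, 78, 1. The row is unimodal; maximum at k = 6: 9,321,312.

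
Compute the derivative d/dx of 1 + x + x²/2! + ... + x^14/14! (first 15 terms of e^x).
1 + x + x²/2! + ... + x^13/13!

Solution: Differentiating term by term gives the first 14 terms of e^x.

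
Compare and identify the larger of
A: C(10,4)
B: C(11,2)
A

Solution: A=C(10,4)=210, B=C(11,2)=55.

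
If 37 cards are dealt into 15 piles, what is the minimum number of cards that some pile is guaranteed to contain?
3

Pigeonhole: ⌈37/15⌉ = 3.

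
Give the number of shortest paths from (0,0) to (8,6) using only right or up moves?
Choose 8 rights from 14 moves: C(14,8) = 3,003.

Answer: 3,003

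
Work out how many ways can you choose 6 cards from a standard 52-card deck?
C(52,6) = 20,358,520.

Answer: 20,358,520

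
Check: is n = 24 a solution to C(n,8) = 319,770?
No
C(24,8) = 24·23·22·21·20·19·18·17/8! = 29,654,190,720/40,320 = 735,471, which does not equal 319,770.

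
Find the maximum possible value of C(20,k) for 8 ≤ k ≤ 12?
184,756
C(20,k) is maximised at the centre of the row: C(20,10) = 184,756.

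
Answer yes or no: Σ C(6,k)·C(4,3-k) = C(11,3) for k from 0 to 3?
No

Vandermonde's identity gives C(10,3) = 120; RHS C(11,3) = 165.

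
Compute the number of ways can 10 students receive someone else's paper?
1,334,961

Solution: Using D(n) = (n-1)[D(n-1) + D(n-2)]:
D(10) = (10-1) × [D(9) + D(8)]
      = 9 × [133496 + 14833]
      = 9 × 148329
      = 1,334,961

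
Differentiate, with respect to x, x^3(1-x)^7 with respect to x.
3x^2(1-x)^7 - 7x^3(1-x)^6

Working:
Product rule: 3x^{2}(1-x)^{7} + x^3·(-7)(1-x)^{6}.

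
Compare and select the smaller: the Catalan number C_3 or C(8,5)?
C_3
C_3 = C(6,3)/(3+1) = 20/4 = 5; C(8,5) = 56.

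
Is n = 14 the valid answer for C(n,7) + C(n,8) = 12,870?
No

Solution: C(14,7) + C(14,8) = 3,432 + 3,003 = 6,435, which does not equal 12,870.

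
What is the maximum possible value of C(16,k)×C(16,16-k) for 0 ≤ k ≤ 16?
165,636,900

Explanation: C(16,k)·C(16,16-k) = C(16,k)², maximised at the centre k = 8: C(16,8)² = 165,636,900.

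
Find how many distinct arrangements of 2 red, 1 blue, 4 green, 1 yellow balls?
840

Working:
Multinomial: 8!/(2! × 1! × 4! × 1!) = 840.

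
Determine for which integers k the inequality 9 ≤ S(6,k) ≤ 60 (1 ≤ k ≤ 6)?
2, 5

Explanation: S(6,1)=1; S(6,2)=31; S(6,3)=90; S(6,4)=65; S(6,5)=15; S(6,6)=1. So valid k = 2, 5.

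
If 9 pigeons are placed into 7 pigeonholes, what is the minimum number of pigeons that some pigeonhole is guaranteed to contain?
Pigeonhole: ⌈9/7⌉ = 2.
Final answer: 2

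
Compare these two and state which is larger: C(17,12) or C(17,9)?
C(17,12)=6,188, C(17,9)=24,310.
Final answer: C(17,9)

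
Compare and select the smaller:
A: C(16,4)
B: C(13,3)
B
A=C(16,4)=1,820, B=C(13,3)=286.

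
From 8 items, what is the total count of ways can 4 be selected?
70

Working:
C(8,4) = 8! / (4! × (8-4)!)
         = 8! / (4! × 4!)
         = 70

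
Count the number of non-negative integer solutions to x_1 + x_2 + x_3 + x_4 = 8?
C(8+4-1, 4-1) = 165.

Answer: 165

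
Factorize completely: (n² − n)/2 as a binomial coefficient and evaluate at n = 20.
C(n,2); C(20,2) = 190

(n² − n)/2 = n(n−1)/2 = C(n,2). At n = 20: C(20,2) = 190.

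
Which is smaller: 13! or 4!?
4!

13!=6,227,020,800, 4!=24. 13! > 4!.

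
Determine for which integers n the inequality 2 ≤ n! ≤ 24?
2, 3, 4

Reasoning: n! is strictly increasing; 2! = 2 and 4! = 24, so valid n = 2, 3, 4.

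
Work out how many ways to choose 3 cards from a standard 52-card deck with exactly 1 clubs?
13 clubs and 39 non-clubs: C(13,1) × C(39,2) = 13 × 741 = 9,633.

Answer: 9,633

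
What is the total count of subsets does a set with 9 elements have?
512
Each element can be included or excluded: 2^9 = 512.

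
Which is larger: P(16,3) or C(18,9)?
C(18,9)

Reasoning: P(16,3)=3,360, C(18,9)=48,620.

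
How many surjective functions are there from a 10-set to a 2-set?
Onto functions = 2! × S(10,2)
First compute S(10,2) via recurrence:
Using the Stirling recurrence: S(n,k) = k·S(n-1,k) + S(n-1,k-1)
S(10,2) = 2·S(9,2) + S(9,1)
         = 2·255 + 1
         = 510 + 1
         = 511
Then: 2 × 511 = 1,022

Answer: 1,022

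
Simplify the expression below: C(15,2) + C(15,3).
560

By Pascal's identity: C(16,3) = 560.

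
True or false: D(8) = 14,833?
True

Derangements of 8 elements: D(8) = (8-1)·[D(7) + D(6)] = 7·[1,854 + 265] = 14,833.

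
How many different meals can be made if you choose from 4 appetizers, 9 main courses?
By the multiplication principle: 4 × 9 = 36.
Final answer: 36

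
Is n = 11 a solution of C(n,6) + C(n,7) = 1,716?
C(11,6) + C(11,7) = 462 + 330 = 792, which does not equal 1,716.
Final answer: No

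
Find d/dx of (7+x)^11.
11(7+x)^10

Working:
Using the power rule: d/dx (7+x)^11 = 11(7+x)^{10}.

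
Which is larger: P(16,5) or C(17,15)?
P(16,5)

Solution: P(16,5)=524,160, C(17,15)=136.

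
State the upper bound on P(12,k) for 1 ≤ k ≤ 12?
P(12,k) increases in k, so maximum at k = 12: 12! = 479,001,600.

Answer: 479,001,600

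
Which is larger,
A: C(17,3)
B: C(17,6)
A=C(17,3)=680, B=C(17,6)=12,376.

Answer: B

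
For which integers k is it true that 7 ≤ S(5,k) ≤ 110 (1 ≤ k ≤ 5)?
S(5,1)=1; S(5,2)=15; S(5,3)=25; S(5,4)=10; S(5,5)=1. So valid k = 2, 3, 4.

Answer: 2, 3, 4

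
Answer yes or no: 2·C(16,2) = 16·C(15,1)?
Absorption identity k·C(n,k) = n·C(n-1,k-1). LHS = 2·120 = 240; RHS = 16·15 = 240.
Final answer: Yes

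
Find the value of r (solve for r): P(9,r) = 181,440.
7
P(9,r) = 9·8·…·(9−r+1), a product of r factors. Multiplying down from 9: 9 = 9; 9·8 = 72; 9·8·7 = 504; 9·8·7·6 = 3,024; 9·8·7·6·5 = 15,120; 9·8·7·6·5·4 = 60,480; 9·8·7·6·5·4·3 = 181,440 ✓ (7 factors). So r = 7.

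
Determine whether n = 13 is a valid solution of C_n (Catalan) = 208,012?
No

Working:
C_13 = C(26,13)/(13+1) = 10,400,600/14 = 742,900, which does not equal 208,012.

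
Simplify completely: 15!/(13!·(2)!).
105

Reasoning: This is C(15,13) = 105.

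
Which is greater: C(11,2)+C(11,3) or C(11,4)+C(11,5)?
C(11,4)+C(11,5)

Working:
First=220, Second=792.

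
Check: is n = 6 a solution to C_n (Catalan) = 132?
Yes

C_6 = C(12,6)/(6+1) = 924/7 = 132, which equals 132.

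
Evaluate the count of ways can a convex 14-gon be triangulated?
Using the Catalan number formula: C_n = C(2n, n) / (n+1)
C_12 = C(24, 12) / (12+1)
     = 2704156 / 13
     = 208,012

Answer: 208,012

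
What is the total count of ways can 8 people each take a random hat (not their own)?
14,833

Explanation: Using D(n) = (n-1)[D(n-1) + D(n-2)]:
D(8) = (8-1) × [D(7) + D(6)]
      = 7 × [1854 + 265]
      = 7 × 2119
      = 14,833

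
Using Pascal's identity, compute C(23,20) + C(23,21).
2,024

Working:
C(23,20) + C(23,21) = C(24,21) = 2,024.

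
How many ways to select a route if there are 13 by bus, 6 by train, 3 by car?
By the addition principle: 13 + 6 + 3 = 22.
Final answer: 22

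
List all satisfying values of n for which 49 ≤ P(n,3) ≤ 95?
5

Explanation: P(4,3)=24; P(5,3)=60; P(6,3)=120. So valid n = 5.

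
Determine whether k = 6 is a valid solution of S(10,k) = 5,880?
No

Reasoning: S(10,6) = 6·S(9,6) + S(9,5) = 6·2,646 + 6,951 = 22,827, which does not equal 5,880.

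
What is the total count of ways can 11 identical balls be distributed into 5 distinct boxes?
C(11+5-1, 5-1) = C(15, 4) = 1,365.

Answer: 1,365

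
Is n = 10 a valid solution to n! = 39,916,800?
No

Reasoning: 10! = 10·9! = 10·362,880 = 3,628,800, which does not equal 39,916,800.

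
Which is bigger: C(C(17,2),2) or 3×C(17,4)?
C(C(17,2),2)=9,180, 3×C(17,4)=7,140.
Final answer: C(C(17,2),2)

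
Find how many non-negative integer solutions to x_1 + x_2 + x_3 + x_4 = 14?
C(14+4-1, 4-1) = 680.

Answer: 680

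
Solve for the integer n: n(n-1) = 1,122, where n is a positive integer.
34

Explanation: n² − n − 1,122 = 0, so n = (1 ± √(1 + 4·1,122))/2 = (1 ± √4,489)/2 = (1 ± 67)/2, i.e. n = 34 or n = -33. Taking the positive root, n = 34 (check: 34×33 = 1,122).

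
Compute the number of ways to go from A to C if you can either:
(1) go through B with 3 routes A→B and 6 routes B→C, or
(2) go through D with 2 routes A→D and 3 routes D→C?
24

Working:
Route via B: 3×6=18. Route via D: 2×3=6. Total: 24.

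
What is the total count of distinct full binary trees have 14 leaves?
742,900

Explanation: Using the Catalan number formula: C_n = C(2n, n) / (n+1)
C_13 = C(26, 13) / (13+1)
     = 10400600 / 14
     = 742,900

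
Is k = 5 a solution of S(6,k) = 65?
S(6,5) = 5·S(5,5) + S(5,4) = 5·1 + 10 = 15, which does not equal 65.

Answer: No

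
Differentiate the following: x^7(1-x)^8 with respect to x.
7x^6(1-x)^8 - 8x^7(1-x)^7

Working:
Product rule: 7x^{6}(1-x)^{8} + x^7·(-8)(1-x)^{7}.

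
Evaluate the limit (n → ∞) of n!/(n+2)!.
0
n!/(n+2)! = 1/[(n+1)(n+2)] → 0 as n → ∞.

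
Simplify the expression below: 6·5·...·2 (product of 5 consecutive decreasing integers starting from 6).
720
This is P(6,5) = 6!/(1)! = 720.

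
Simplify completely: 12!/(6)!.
665,280
This equals 12×11×...×7 = 665,280.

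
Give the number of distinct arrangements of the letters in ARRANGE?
1,260
Word has 7 letters (A=2, R=2, N=1, G=1, E=1). Arrangements: 7!/Π(k!) = 1,260.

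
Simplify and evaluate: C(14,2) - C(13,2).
C(14,2) - C(13,2) = C(13,1) = 13.
Final answer: 13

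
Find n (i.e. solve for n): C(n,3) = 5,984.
C(n,3) = n(n−1)(n−2)/3! is increasing in n, and n(n−1)(n−2) = 3!·5,984 = 35,904 ≈ (n−1)^3 gives n ≈ 34.0. Check: C(32,3) = 4,960, C(33,3) = 5,456, C(34,3) = 5,984 ✓. So n = 34.
Final answer: 34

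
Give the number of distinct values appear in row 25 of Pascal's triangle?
13

Explanation: Row 25 has entries C(25,0)..C(25,25); by symmetry C(25,k)=C(25,25-k), giving 13 distinct values.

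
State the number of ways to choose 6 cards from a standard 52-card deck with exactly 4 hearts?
13 hearts and 39 non-hearts: C(13,4) × C(39,2) = 715 × 741 = 529,815.
Final answer: 529,815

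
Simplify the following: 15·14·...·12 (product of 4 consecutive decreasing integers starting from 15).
32,760

Solution: This is P(15,4) = 15!/(11)! = 32,760.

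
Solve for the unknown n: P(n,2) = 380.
20

Working:
P(n,2) = n(n−1) is increasing in n; n(n−1) ≈ (n−0.5)^2 = 380 gives n ≈ 20.0. Check: P(18,2) = 306, P(19,2) = 342, P(20,2) = 380 ✓. So n = 20.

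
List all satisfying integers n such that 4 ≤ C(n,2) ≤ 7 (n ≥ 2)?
4

Working:
C(3,2)=3; C(4,2)=6; C(5,2)=10. So valid n = 4.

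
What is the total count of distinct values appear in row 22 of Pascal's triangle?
12

Reasoning: Row 22 has entries C(22,0)..C(22,22); by symmetry C(22,k)=C(22,22-k), giving 12 distinct values.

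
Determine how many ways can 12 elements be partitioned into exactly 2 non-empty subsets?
This equals S(12,2), the Stirling number of the 2nd kind.
Using the Stirling recurrence: S(n,k) = k·S(n-1,k) + S(n-1,k-1)
S(12,2) = 2·S(11,2) + S(11,1)
         = 2·1023 + 1
         = 2046 + 1
         = 2,047
Final answer: 2,047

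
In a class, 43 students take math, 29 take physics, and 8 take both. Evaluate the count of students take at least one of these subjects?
64

Working:
|A∪B| = |A|+|B|-|A∩B| = 43+29-8 = 64.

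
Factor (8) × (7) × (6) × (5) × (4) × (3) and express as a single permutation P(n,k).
P(8,6) = 8!/(2)!
Product of 6 consecutive descending integers starting at 8: P(8,6) = 8!/2! = 20,160.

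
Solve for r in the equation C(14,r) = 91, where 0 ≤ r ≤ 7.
2

Reasoning: C(14,r) is increasing for 0 ≤ r ≤ 7. Stepping up (C(14,r+1) = C(14,r)·(14−r)/(r+1)): C(14,1) = 14, C(14,2) = 91 ✓. So r = 2.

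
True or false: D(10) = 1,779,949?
Derangements of 10 elements: D(10) = (10-1)·[D(9) + D(8)] = 9·[133,496 + 14,833] = 1,334,961.

Answer: False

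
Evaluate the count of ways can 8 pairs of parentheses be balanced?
1,430
Using the Catalan number formula: C_n = C(2n, n) / (n+1)
C_8 = C(16, 8) / (8+1)
     = 12870 / 9
     = 1,430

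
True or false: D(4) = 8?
Derangements of 4 elements: D(4) = (4-1)·[D(3) + D(2)] = 3·[2 + 1] = 9.
Final answer: False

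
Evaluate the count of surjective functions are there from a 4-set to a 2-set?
Onto functions = 2! × S(4,2)
First compute S(4,2) via recurrence:
Using the Stirling recurrence: S(n,k) = k·S(n-1,k) + S(n-1,k-1)
S(4,2) = 2·S(3,2) + S(3,1)
         = 2·3 + 1
         = 6 + 1
         = 7
Then: 2 × 7 = 14
Final answer: 14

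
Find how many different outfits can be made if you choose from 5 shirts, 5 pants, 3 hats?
By the multiplication principle: 5 × 5 × 3 = 75.

Answer: 75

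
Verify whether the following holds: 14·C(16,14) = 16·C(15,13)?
Absorption identity k·C(n,k) = n·C(n-1,k-1). LHS = 14·120 = 1,680; RHS = 16·105 = 1,680.

Answer: True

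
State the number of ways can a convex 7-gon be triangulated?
42

Solution: Using the Catalan number formula: C_n = C(2n, n) / (n+1)
C_5 = C(10, 5) / (5+1)
     = 252 / 6
     = 42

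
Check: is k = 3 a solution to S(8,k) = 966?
S(8,3) = 3·S(7,3) + S(7,2) = 3·301 + 63 = 966, which equals 966.

Answer: Yes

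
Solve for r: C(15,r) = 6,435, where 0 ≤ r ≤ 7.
C(15,r) is increasing for 0 ≤ r ≤ 7. Stepping up (C(15,r+1) = C(15,r)·(15−r)/(r+1)): C(15,1) = 15, C(15,2) = 105, C(15,3) = 455, C(15,4) = 1,365, C(15,5) = 3,003, C(15,6) = 5,005, C(15,7) = 6,435 ✓. So r = 7.
Final answer: 7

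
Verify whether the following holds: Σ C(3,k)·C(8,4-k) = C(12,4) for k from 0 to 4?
Vandermonde's identity gives C(11,4) = 330; RHS C(12,4) = 495.

Answer: False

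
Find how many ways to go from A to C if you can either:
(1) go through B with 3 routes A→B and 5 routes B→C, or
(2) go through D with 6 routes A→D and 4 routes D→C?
39

Explanation: Route via B: 3×5=15. Route via D: 6×4=24. Total: 39.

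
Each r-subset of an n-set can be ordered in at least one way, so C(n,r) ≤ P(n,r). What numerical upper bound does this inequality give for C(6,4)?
P(6,4) = 6·5·4·3 = 360, so C(6,4) ≤ 360. (The bound is loose by a factor of 4! = 24: C(6,4) = 360/24 = 15.)
Final answer: 360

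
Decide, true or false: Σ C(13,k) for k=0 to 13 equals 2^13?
True
Binomial theorem: Σ C(13,k) = (1+1)^13 = 2^13 = 8,192; RHS 2^13 = 8,192.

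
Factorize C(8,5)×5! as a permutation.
C(8,5)×5! = [8!/(5!(3)!)]×5! = 8!/(3)! = P(8,5) = 6,720.

Answer: P(8,5)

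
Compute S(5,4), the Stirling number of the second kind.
10

Explanation: Using the Stirling recurrence: S(n,k) = k·S(n-1,k) + S(n-1,k-1)
S(5,4) = 4·S(4,4) + S(4,3)
         = 4·1 + 6
         = 4 + 6
         = 10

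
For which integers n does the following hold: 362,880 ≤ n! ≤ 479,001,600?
9, 10, 11, 12
n! is strictly increasing; 9! = 362,880 and 12! = 479,001,600, so valid n = 9, 10, 11, 12.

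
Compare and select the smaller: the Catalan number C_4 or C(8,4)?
C_4
C_4 = C(8,4)/(4+1) = 70/5 = 14; C(8,4) = 70.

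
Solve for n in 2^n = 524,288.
19
524,288 = 1,024 × 512 = 2^10 × 2^9 = 2^19, so n = 19.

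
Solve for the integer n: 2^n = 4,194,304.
22

Working:
4,194,304 = 1,024 × 1,024 × 4 = 2^10 × 2^10 × 2^2 = 2^22, so n = 22.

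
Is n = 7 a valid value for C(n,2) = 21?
C(7,2) = 7·6/2! = 42/2 = 21, which equals 21.

Answer: Yes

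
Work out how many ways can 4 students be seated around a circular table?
6
Circular arrangements: (4-1)! = 6.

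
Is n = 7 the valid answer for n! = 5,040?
Yes
7! = 7·6! = 7·720 = 5,040, which equals 5,040.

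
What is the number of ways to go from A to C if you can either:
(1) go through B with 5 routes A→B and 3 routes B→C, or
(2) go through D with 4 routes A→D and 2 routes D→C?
Route via B: 5×3=15. Route via D: 4×2=8. Total: 23.
Final answer: 23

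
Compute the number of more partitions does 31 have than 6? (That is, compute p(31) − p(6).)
6,831

Reasoning: Pentagonal recurrence p(n) = p(n−1) + p(n−2) − p(n−5) − p(n−7) + …: p(31) = p(30) + p(29) − p(26) − p(24) + p(19) + p(16) − p(9) − p(5) = 5,604 + 4,565 − 2,436 − 1,575 + 490 + 231 − 30 − 7 = 6,842.
p(6) = p(5) + p(4) − p(1) = 7 + 5 − 1 = 11.
Difference = 6,842 − 11 = 6,831.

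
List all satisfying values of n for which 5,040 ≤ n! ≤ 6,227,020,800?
n! is strictly increasing; 7! = 5,040 and 13! = 6,227,020,800, so valid n = 7, 8, 9, 10, 11, 12, 13.

Answer: 7, 8, 9, 10, 11, 12, 13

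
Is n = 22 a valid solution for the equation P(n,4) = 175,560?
Yes

Solution: P(22,4) = 22·21·20·19 = 175,560, which equals 175,560.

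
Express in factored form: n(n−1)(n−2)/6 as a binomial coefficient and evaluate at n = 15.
C(n,3); C(15,3) = 455

Solution: n(n−1)(n−2)/6 = n!/(3!(n−3)!) = C(n,3). At n = 15: C(15,3) = 455.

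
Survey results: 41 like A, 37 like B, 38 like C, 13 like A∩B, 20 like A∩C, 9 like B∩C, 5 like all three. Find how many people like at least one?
79
|A∪B∪C| = 41+37+38-13-20-9+5 = 79.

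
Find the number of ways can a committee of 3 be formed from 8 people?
C(8,3) = 8! / (3! × (8-3)!)
         = 8! / (3! × 5!)
         = 56
Final answer: 56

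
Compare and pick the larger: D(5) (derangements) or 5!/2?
D(5) = (5-1)·[D(4) + D(3)] = 4·[9 + 2] = 44; 5!/2 = 120/2 = 60.
Final answer: 5!/2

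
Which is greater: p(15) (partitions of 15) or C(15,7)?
C(15,7)

Explanation: Pentagonal recurrence p(n) = p(n−1) + p(n−2) − p(n−5) − p(n−7) + …: p(15) = p(14) + p(13) − p(10) − p(8) + p(3) + p(0) = 135 + 101 − 42 − 22 + 3 + 1 = 176; C(15,7) = 6,435.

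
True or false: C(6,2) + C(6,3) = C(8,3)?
False

Reasoning: Pascal's identity gives C(7,3) = 35, whereas C(8,3) = 56.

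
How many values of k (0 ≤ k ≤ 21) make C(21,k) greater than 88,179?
Row 21 is unimodal and symmetric about k=21/2. C(21,6)=54,264 ≤ 88,179; C(21,7)=116,280 > 88,179; by symmetry C(21,k) > 88,179 for k = 7..14. That's 14 - 7 + 1 = 8 values.
Final answer: 8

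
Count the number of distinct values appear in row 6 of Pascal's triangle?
Row 6 has entries C(6,0)..C(6,6); by symmetry C(6,k)=C(6,6-k), giving 4 distinct values.
Final answer: 4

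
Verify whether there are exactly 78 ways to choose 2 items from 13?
True

Explanation: C(13,2) = 78.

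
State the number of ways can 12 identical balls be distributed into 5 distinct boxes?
1,820

C(12+5-1, 5-1) = C(16, 4) = 1,820.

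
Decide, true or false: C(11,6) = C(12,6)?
LHS = C(11,6) = 462; RHS = C(12,6) = 924. 462 ≠ 924, so the statement does not hold.
Final answer: False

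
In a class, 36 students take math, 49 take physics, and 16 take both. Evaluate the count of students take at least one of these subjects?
69

Working:
|A∪B| = |A|+|B|-|A∩B| = 36+49-16 = 69.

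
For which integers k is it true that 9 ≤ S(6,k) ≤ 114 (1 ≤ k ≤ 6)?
S(6,1)=1; S(6,2)=31; S(6,3)=90; S(6,4)=65; S(6,5)=15; S(6,6)=1. So valid k = 2, 3, 4, 5.
Final answer: 2, 3, 4, 5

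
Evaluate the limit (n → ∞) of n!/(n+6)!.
0

Reasoning: n!/(n+6)! = 1/[(n+1)(n+2)···(n+6)] → 0 as n → ∞.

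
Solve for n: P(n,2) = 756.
P(n,2) = n(n−1) is increasing in n; n(n−1) ≈ (n−0.5)^2 = 756 gives n ≈ 28.0. Check: P(26,2) = 650, P(27,2) = 702, P(28,2) = 756 ✓. So n = 28.
Final answer: 28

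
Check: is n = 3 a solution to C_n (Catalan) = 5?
Yes

Explanation: C_3 = C(6,3)/(3+1) = 20/4 = 5, which equals 5.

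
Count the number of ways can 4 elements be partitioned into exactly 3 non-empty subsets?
6

Reasoning: This equals S(4,3), the Stirling number of the 2nd kind.
Using the Stirling recurrence: S(n,k) = k·S(n-1,k) + S(n-1,k-1)
S(4,3) = 3·S(3,3) + S(3,2)
         = 3·1 + 3
         = 3 + 3
         = 6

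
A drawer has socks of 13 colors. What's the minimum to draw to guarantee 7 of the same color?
79

Working:
Worst case: 6 of each = 78. One more: 79.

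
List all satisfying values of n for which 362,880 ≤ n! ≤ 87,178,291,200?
9, 10, 11, 12, 13, 14

Reasoning: n! is strictly increasing; 9! = 362,880 and 14! = 87,178,291,200, so valid n = 9, 10, 11, 12, 13, 14.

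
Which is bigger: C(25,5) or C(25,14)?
C(25,14)

Explanation: C(25,5)=53,130, C(25,14)=4,457,400.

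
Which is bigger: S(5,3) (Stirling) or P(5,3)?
P(5,3)
S(5,3) = 3·S(4,3) + S(4,2) = 3·6 + 7 = 25; P(5,3) = 60.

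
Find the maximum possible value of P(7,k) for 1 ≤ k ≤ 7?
5,040
P(7,k) increases in k, so maximum at k = 7: 7! = 5,040.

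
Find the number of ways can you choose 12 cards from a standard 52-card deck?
206,379,406,870

Solution: C(52,12) = 206,379,406,870.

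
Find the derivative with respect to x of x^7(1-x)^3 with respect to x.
7x^6(1-x)^3 - 3x^7(1-x)^2

Product rule: 7x^{6}(1-x)^{3} + x^7·(-3)(1-x)^{2}.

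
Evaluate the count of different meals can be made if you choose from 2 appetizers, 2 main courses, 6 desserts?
24
By the multiplication principle: 2 × 2 × 6 = 24.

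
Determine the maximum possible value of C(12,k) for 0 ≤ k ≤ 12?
924
Maximum at k = 6: C(12,6) = 924.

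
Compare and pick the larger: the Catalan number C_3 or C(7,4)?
C(7,4)

Reasoning: C_3 = C(6,3)/(3+1) = 20/4 = 5; C(7,4) = 35.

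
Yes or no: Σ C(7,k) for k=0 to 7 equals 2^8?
Binomial theorem: Σ C(7,k) = (1+1)^7 = 2^7 = 128; RHS 2^8 = 256.
Final answer: No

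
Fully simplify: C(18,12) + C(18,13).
By Pascal's identity: C(19,13) = 27,132.

Answer: 27,132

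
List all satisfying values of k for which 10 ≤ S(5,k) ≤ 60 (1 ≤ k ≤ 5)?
S(5,1)=1; S(5,2)=15; S(5,3)=25; S(5,4)=10; S(5,5)=1. So valid k = 2, 3, 4.
Final answer: 2, 3, 4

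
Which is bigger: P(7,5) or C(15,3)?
P(7,5)
P(7,5)=2,520, C(15,3)=455.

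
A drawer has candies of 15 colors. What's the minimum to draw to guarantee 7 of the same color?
Worst case: 6 of each = 90. One more: 91.

Answer: 91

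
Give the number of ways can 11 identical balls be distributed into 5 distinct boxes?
1,365
C(11+5-1, 5-1) = C(15, 4) = 1,365.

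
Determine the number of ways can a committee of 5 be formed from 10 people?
252

C(10,5) = 10! / (5! × (10-5)!)
         = 10! / (5! × 5!)
         = 252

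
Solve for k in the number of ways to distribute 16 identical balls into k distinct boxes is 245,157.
Stars and bars: the count is C(16+k−1, k−1), increasing in k. k=6: C(21,5) = 20,349, k=7: C(22,6) = 74,613, k=8: C(23,7) = 245,157 ✓. So k = 8.
Final answer: 8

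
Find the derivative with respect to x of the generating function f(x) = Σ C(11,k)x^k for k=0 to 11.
Term-by-term differentiation gives Σ k·C(11,k)x^{k-1} for k=1 to 11.
Final answer: Σ k·C(11,k)x^(k-1) for k=1 to 11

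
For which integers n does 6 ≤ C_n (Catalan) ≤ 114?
4, 5

Reasoning: C_3=5; C_4=14; C_5=42; C_6=132. So valid n = 4, 5.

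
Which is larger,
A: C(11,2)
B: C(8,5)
A=C(11,2)=55, B=C(8,5)=56.
Final answer: B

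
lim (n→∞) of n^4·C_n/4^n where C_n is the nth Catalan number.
C_n ~ 4^n/(n^(3/2)√π), so n^4·C_n/4^n ~ n^(4 − 3/2)/√π → ∞.

Answer: ∞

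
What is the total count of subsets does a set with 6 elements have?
64

Each element can be included or excluded: 2^6 = 64.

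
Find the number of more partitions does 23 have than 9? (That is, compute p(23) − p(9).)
Pentagonal recurrence p(n) = p(n−1) + p(n−2) − p(n−5) − p(n−7) + …: p(23) = p(22) + p(21) − p(18) − p(16) + p(11) + p(8) − p(1) = 1,002 + 792 − 385 − 231 + 56 + 22 − 1 = 1,255.
p(9) = p(8) + p(7) − p(4) − p(2) = 22 + 15 − 5 − 2 = 30.
Difference = 1,255 − 30 = 1,225.
Final answer: 1,225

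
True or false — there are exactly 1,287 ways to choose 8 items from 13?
True

Explanation: C(13,8) = 1,287.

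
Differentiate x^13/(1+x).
(13x^12(1+x) - x^13)/(1+x)²
Quotient rule: [13x^{12}(1+x) - x^13]/(1+x)².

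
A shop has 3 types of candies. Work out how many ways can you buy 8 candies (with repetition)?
45

Stars and bars: C(8+3-1, 8) = C(10, 8) = 45.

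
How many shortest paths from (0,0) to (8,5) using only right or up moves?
1,287

Explanation: Choose 8 rights from 13 moves: C(13,8) = 1,287.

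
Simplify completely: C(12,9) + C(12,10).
By Pascal's identity: C(13,10) = 286.

Answer: 286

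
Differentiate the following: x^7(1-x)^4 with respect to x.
7x^6(1-x)^4 - 4x^7(1-x)^3
Product rule: 7x^{6}(1-x)^{4} + x^7·(-4)(1-x)^{3}.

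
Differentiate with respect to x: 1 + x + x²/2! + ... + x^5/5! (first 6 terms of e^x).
1 + x + x²/2! + ... + x^4/4!

Reasoning: Differentiating term by term gives the first 5 terms of e^x.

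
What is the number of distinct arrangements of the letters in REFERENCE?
7,560

Reasoning: Word has 9 letters (R=2, E=4, F=1, N=1, C=1). Arrangements: 9!/Π(k!) = 7,560.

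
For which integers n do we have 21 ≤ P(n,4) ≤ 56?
4

P(3,4)=0; P(4,4)=24; P(5,4)=120. So valid n = 4.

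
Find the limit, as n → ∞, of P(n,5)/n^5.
1

Solution: P(n,5) = n(n-1)···(n-4) ≈ n^5 for large n. Limit = 1.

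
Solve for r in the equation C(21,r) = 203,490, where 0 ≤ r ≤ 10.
C(21,r) is increasing for 0 ≤ r ≤ 10. Stepping up (C(21,r+1) = C(21,r)·(21−r)/(r+1)): C(21,1) = 21, C(21,2) = 210, C(21,3) = 1,330, C(21,4) = 5,985, C(21,5) = 20,349, C(21,6) = 54,264, C(21,7) = 116,280, C(21,8) = 203,490 ✓. So r = 8.

Answer: 8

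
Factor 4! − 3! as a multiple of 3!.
3 × 3! = 18

4! − 3! = 4·3! − 3! = (4 − 1)·3! = 3 × 3! = 18.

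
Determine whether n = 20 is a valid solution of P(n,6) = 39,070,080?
No

Reasoning: P(20,6) = 20·19·18·17·16·15 = 27,907,200, which does not equal 39,070,080.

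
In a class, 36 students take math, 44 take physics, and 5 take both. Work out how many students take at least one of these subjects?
75
|A∪B| = |A|+|B|-|A∩B| = 36+44-5 = 75.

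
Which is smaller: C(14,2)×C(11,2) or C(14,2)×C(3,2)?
C(14,2)×C(3,2)
C(14,2)×C(11,2)=5,005, C(14,2)×C(3,2)=273.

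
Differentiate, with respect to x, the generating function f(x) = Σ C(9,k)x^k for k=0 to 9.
Σ k·C(9,k)x^(k-1) for k=1 to 9

Working:
Term-by-term differentiation gives Σ k·C(9,k)x^{k-1} for k=1 to 9.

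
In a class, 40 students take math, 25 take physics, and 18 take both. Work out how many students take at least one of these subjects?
47
|A∪B| = |A|+|B|-|A∩B| = 40+25-18 = 47.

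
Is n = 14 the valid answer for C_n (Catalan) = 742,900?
No
C_14 = C(28,14)/(14+1) = 40,116,600/15 = 2,674,440, which does not equal 742,900.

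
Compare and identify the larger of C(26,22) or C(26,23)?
C(26,22)

Reasoning: C(26,22)=14,950, C(26,23)=2,600.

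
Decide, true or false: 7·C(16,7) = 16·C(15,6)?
True

Explanation: Absorption identity k·C(n,k) = n·C(n-1,k-1). LHS = 7·11440 = 80,080; RHS = 16·5005 = 80,080.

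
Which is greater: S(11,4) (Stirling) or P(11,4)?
S(11,4)

Reasoning: S(11,4) = 4·S(10,4) + S(10,3) = 4·34,105 + 9,330 = 145,750; P(11,4) = 7,920.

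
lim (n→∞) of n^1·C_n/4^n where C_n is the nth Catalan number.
0

Solution: C_n ~ 4^n/(n^(3/2)√π), so n^1·C_n/4^n ~ n^(1 − 3/2)/√π → 0.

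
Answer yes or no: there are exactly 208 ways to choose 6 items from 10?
C(10,6) = 210 ≠ 208.
Final answer: No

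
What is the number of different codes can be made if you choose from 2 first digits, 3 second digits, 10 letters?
60

Working:
By the multiplication principle: 2 × 3 × 10 = 60.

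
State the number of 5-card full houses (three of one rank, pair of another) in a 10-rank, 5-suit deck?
9,000

Solution: Triple rank: 10. Triple suits: C(5,3)=10. Pair rank: 9. Pair suits: C(5,2)=10. Total: 9,000.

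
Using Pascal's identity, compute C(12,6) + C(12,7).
1,716

Explanation: C(12,6) + C(12,7) = C(13,7) = 1,716.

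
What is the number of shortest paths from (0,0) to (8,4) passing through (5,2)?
210

Reasoning: To (5,2): C(7,5)=21. From there: C(5,3)=10. Total: 210.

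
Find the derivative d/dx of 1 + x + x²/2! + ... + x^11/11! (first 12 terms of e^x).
Differentiating term by term gives the first 11 terms of e^x.

Answer: 1 + x + x²/2! + ... + x^10/10!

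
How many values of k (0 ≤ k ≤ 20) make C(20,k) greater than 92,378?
5

Solution: Row 20 is unimodal and symmetric about k=20/2. C(20,7)=77,520 ≤ 92,378; C(20,8)=125,970 > 92,378; by symmetry C(20,k) > 92,378 for k = 8..12. That's 12 - 8 + 1 = 5 values.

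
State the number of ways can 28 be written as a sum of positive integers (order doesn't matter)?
Pentagonal recurrence p(n) = p(n−1) + p(n−2) − p(n−5) − p(n−7) + …: p(28) = p(27) + p(26) − p(23) − p(21) + p(16) + p(13) − p(6) − p(2) = 3,010 + 2,436 − 1,255 − 792 + 231 + 101 − 11 − 2 = 3,718.

Answer: 3,718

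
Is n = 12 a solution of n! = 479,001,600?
12! = 12·11! = 12·39,916,800 = 479,001,600, which equals 479,001,600.

Answer: Yes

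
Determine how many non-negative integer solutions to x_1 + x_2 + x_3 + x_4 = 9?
C(9+4-1, 4-1) = 220.

Answer: 220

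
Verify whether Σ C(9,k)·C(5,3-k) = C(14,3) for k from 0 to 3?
True

Vandermonde's identity gives C(14,3) = 364; RHS C(14,3) = 364.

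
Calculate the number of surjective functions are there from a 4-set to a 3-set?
36

Explanation: Onto functions = 3! × S(4,3)
First compute S(4,3) via recurrence:
Using the Stirling recurrence: S(n,k) = k·S(n-1,k) + S(n-1,k-1)
S(4,3) = 3·S(3,3) + S(3,2)
         = 3·1 + 3
         = 3 + 3
         = 6
Then: 6 × 6 = 36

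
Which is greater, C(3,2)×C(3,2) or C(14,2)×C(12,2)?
C(14,2)×C(12,2)
C(3,2)×C(3,2)=9, C(14,2)×C(12,2)=6,006.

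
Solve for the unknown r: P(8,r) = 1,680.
4

P(8,r) = 8·7·…·(8−r+1), a product of r factors. Multiplying down from 8: 8 = 8; 8·7 = 56; 8·7·6 = 336; 8·7·6·5 = 1,680 ✓ (4 factors). So r = 4.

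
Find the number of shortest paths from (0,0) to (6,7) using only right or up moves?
1,716
Choose 6 rights from 13 moves: C(13,6) = 1,716.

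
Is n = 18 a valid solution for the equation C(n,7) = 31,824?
Yes
C(18,7) = 18·17·16·15·14·13·12/7! = 160,392,960/5,040 = 31,824, which equals 31,824.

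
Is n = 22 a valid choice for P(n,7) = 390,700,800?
No

Explanation: P(22,7) = 22·21·20·19·18·17·16 = 859,541,760, which does not equal 390,700,800.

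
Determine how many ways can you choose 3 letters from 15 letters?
455
C(15,3) = 15! / (3! × (15-3)!)
         = 15! / (3! × 12!)
         = 455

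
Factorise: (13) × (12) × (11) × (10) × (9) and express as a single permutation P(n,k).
P(13,5) = 13!/(8)!
Product of 5 consecutive descending integers starting at 13: P(13,5) = 13!/8! = 154,440.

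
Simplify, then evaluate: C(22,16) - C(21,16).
C(22,16) - C(21,16) = C(21,15) = 54,264.

Answer: 54,264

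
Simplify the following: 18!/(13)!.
1,028,160

Explanation: This equals 18×17×...×14 = 1,028,160.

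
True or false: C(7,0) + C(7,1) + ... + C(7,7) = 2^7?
True

Solution: Binomial theorem with x = y = 1: Σ C(7,i) = (1+1)^7 = 2^7 = 128. The statement holds.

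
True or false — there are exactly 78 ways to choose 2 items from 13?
C(13,2) = 78.
Final answer: True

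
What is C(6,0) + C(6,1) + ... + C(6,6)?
Sum of binomial coefficients = 2^6 = 64.
Final answer: 64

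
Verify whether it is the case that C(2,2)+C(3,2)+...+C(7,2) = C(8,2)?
False

Explanation: Hockey stick identity gives Σ = C(8,3) = 56; RHS C(8,2) = 28.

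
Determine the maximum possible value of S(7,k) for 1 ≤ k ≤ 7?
350

Row S(7,k) for k = 1..7 (via S(n,k) = k·S(n−1,k) + S(n−1,k−1)): 1, 63, 301, 350, 140, 21, 1. The row is unimodal; maximum at k = 4: 350.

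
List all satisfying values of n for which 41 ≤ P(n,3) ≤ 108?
P(4,3)=24; P(5,3)=60; P(6,3)=120. So valid n = 5.

Answer: 5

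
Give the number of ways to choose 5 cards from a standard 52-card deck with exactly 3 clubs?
211,926

Reasoning: 13 clubs and 39 non-clubs: C(13,3) × C(39,2) = 286 × 741 = 211,926.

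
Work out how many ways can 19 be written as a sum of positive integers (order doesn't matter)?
490

Solution: Pentagonal recurrence p(n) = p(n−1) + p(n−2) − p(n−5) − p(n−7) + …: p(19) = p(18) + p(17) − p(14) − p(12) + p(7) + p(4) = 385 + 297 − 135 − 77 + 15 + 5 = 490.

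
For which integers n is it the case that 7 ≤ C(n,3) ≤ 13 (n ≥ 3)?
5

Reasoning: C(4,3)=4; C(5,3)=10; C(6,3)=20. So valid n = 5.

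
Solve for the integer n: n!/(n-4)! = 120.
5

Explanation: n!/(n-4)! = n×(n-1)×(n-2)×(n-3), a product of 4 consecutive integers ≈ (n−1.5)^4. 120^(1/4) + 1.5 ≈ 4.8; check n = 5: 5×4×3×2 = 120 ✓. So n = 5.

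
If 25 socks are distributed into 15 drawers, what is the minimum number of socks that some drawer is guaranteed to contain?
2

Pigeonhole: ⌈25/15⌉ = 2.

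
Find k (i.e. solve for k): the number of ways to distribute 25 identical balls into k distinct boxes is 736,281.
Stars and bars: the count is C(25+k−1, k−1), increasing in k. k=5: C(29,4) = 23,751, k=6: C(30,5) = 142,506, k=7: C(31,6) = 736,281 ✓. So k = 7.
Final answer: 7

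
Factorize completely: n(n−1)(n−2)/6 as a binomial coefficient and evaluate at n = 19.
n(n−1)(n−2)/6 = n!/(3!(n−3)!) = C(n,3). At n = 19: C(19,3) = 969.

Answer: C(n,3); C(19,3) = 969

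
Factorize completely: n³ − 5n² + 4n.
n(n − 1)(n − 4)
n³ − 5n² + 4n = n(n² − 5n + 4) = n(n − 1)(n − 4).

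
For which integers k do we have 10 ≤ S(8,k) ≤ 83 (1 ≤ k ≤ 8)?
7

Working:
S(8,1)=1; S(8,2)=127; S(8,3)=966; S(8,4)=1,701; S(8,5)=1,050; S(8,6)=266; S(8,7)=28; S(8,8)=1. So valid k = 7.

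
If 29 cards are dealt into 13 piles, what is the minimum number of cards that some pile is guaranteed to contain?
3
Pigeonhole: ⌈29/13⌉ = 3.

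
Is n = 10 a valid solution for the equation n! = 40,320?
No

Working:
10! = 10·9! = 10·362,880 = 3,628,800, which does not equal 40,320.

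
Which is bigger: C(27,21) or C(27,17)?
C(27,17)

C(27,21)=296,010, C(27,17)=8,436,285.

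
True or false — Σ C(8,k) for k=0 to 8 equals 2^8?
True
Binomial theorem: Σ C(8,k) = (1+1)^8 = 2^8 = 256; RHS 2^8 = 256.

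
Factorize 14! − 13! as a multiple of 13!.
13 × 13! = 80,951,270,400
14! − 13! = 14·13! − 13! = (14 − 1)·13! = 13 × 13! = 80,951,270,400.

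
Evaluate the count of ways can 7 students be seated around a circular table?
720

Working:
Circular arrangements: (7-1)! = 720.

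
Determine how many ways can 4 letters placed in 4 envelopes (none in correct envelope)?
Using D(n) = (n-1)[D(n-1) + D(n-2)]:
D(4) = (4-1) × [D(3) + D(2)]
      = 3 × [2 + 1]
      = 3 × 3
      = 9

Answer: 9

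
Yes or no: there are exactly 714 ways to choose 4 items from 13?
C(13,4) = 715 ≠ 714.
Final answer: No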